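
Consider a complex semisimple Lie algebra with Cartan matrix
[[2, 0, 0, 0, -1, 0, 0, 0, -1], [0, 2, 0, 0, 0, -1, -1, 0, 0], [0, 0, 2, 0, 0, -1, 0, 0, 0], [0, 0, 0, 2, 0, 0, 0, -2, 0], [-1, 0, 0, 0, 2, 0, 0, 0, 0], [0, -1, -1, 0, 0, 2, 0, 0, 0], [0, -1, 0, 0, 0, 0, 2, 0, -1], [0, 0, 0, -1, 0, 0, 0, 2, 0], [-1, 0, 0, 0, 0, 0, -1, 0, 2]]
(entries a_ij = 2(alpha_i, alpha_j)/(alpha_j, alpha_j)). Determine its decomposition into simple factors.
The diagram associated to this matrix has two connected components: the simple roots {alpha_1, alpha_2, alpha_3, alpha_5, alpha_6, alpha_7, alpha_9} form a chain of 7 nodes with single edges (A_7), and {alpha_4, alpha_8} form a chain of 2 nodes with a double edge at one end; the terminal node there is the unique short simple root (B_2). A semisimple Lie algebra decomposes uniquely as the direct sum of simple ideals, one per connected component of its Dynkin diagram, so g ≅ A_7 ⊕ B_2 (dimension 63 + 10 = 73).

A_7 (sl(8)) + B_2 (so(5))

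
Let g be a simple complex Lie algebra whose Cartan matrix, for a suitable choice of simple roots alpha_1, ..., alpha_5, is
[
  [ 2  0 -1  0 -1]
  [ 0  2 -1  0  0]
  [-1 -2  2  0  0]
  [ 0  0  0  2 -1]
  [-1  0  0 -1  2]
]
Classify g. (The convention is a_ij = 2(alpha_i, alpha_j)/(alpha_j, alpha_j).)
type B_5

The matrix has rank 5 with 2's on the diagonal. Reading the off-diagonal entries as Dynkin edges (a single edge where a_ij = a_ji = -1; a double or triple edge where a_ij * a_ji = 2 or 3), the diagram is a chain of 5 nodes with a double edge at one end; the terminal node there is the unique short simple root (B_5). One simple-root ordering that puts it in standard form is (alpha_4, alpha_5, alpha_1, alpha_3, alpha_2). So the algebra is type B_5, i.e. so(11).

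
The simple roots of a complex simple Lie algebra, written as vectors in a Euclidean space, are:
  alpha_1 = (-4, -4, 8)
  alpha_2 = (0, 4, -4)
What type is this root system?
Compute the Cartan integers a_ij = 2(alpha_i, alpha_j)/(alpha_j, alpha_j); the resulting 2x2 Cartan matrix is
[[2, -3], [-1, 2]].
The roots have two lengths (squared-length ratio 3:1); the short ones are alpha_{2}. The associated Dynkin diagram is two nodes joined by a triple edge (G_2), so the type is G_2.

G_2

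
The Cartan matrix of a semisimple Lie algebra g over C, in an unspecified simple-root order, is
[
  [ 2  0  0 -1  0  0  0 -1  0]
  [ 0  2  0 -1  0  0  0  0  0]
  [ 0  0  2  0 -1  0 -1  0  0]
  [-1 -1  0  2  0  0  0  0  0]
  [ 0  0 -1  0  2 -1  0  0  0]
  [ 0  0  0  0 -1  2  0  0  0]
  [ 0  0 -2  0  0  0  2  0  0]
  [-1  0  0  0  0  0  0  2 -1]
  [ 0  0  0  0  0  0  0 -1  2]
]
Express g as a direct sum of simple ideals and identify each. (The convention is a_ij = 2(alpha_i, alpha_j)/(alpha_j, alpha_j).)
type A_5 + type C_4

The diagram associated to this matrix has two connected components: the simple roots {alpha_1, alpha_2, alpha_4, alpha_8, alpha_9} form a chain of 5 nodes with single edges (A_5), and {alpha_3, alpha_5, alpha_6, alpha_7} form a chain of 4 nodes with a double edge at one end; the terminal node there is the unique long simple root (C_4). A semisimple Lie algebra decomposes uniquely as the direct sum of simple ideals, one per connected component of its Dynkin diagram, so g ≅ A_5 ⊕ C_4 (dimension 35 + 36 = 71).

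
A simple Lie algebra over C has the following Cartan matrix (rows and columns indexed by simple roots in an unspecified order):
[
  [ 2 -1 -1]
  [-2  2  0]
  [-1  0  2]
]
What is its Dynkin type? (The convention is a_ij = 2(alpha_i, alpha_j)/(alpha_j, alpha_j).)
C_3

The matrix has rank 3 with 2's on the diagonal. Reading the off-diagonal entries as Dynkin edges (a single edge where a_ij = a_ji = -1; a double or triple edge where a_ij * a_ji = 2 or 3), the diagram is a chain of 3 nodes with a double edge at one end; the terminal node there is the unique long simple root (C_3). One simple-root ordering that puts it in standard form is (alpha_3, alpha_1, alpha_2). So the algebra is type C_3, i.e. sp(6).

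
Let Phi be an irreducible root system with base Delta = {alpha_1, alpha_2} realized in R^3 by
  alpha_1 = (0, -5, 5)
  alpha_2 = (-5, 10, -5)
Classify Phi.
G2

Compute the Cartan integers a_ij = 2(alpha_i, alpha_j)/(alpha_j, alpha_j); the resulting 2x2 Cartan matrix is
[[2, -1], [-3, 2]].
The roots have two lengths (squared-length ratio 3:1); the short ones are alpha_{1}. The associated Dynkin diagram is two nodes joined by a triple edge (G_2), so the type is G_2.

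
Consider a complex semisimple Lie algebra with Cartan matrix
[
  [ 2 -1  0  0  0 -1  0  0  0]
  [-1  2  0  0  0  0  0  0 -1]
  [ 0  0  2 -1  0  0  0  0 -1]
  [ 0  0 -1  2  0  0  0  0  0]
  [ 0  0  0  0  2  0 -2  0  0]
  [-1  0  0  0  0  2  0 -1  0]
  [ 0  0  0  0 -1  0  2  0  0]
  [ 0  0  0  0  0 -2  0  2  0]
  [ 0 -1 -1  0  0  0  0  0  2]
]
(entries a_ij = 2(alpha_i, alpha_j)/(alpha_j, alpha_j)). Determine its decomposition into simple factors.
B_2 (so(5)) + C_7 (sp(14))

The diagram associated to this matrix has two connected components: the simple roots {alpha_5, alpha_7} form a chain of 2 nodes with a double edge at one end; the terminal node there is the unique short simple root (B_2), and {alpha_1, alpha_2, alpha_3, alpha_4, alpha_6, alpha_8, alpha_9} form a chain of 7 nodes with a double edge at one end; the terminal node there is the unique long simple root (C_7). A semisimple Lie algebra decomposes uniquely as the direct sum of simple ideals, one per connected component of its Dynkin diagram, so g ≅ B_2 ⊕ C_7 (dimension 10 + 105 = 115).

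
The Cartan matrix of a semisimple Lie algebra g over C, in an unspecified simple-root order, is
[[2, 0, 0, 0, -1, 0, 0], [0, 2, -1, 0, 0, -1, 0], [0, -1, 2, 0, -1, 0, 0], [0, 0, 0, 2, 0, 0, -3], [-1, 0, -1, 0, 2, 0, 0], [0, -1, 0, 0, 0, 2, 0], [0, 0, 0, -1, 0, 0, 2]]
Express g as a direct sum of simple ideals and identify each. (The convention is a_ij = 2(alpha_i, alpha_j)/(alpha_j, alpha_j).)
A_5 (sl(6)) + G_2

The diagram associated to this matrix has two connected components: the simple roots {alpha_1, alpha_2, alpha_3, alpha_5, alpha_6} form a chain of 5 nodes with single edges (A_5), and {alpha_4, alpha_7} form two nodes joined by a triple edge (G_2). A semisimple Lie algebra decomposes uniquely as the direct sum of simple ideals, one per connected component of its Dynkin diagram, so g ≅ A_5 ⊕ G_2 (dimension 35 + 14 = 49).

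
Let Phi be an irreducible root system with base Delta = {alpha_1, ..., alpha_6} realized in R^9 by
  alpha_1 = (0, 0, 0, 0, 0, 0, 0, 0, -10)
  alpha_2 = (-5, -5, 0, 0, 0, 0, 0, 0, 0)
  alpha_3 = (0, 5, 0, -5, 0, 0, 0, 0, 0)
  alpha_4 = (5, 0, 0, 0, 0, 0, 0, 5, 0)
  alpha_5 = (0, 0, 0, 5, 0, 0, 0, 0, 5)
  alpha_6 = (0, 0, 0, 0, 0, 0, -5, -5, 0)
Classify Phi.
C_6 (sp(12))

Compute the Cartan integers a_ij = 2(alpha_i, alpha_j)/(alpha_j, alpha_j); the resulting 6x6 Cartan matrix is
[[2, 0, 0, 0, -2, 0], [0, 2, -1, -1, 0, 0], [0, -1, 2, 0, -1, 0], [0, -1, 0, 2, 0, -1], [-1, 0, -1, 0, 2, 0], [0, 0, 0, -1, 0, 2]].
The roots have two lengths (squared-length ratio 2:1); the short ones are alpha_{2,3,4,5,6}. The associated Dynkin diagram is a chain of 6 nodes with a double edge at one end; the terminal node there is the unique long simple root (C_6), so the type is C_6 (the algebra sp(12)).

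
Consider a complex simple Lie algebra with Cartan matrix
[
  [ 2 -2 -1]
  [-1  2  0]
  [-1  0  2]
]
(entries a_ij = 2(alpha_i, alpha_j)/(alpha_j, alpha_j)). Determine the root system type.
type B_3

The matrix has rank 3 with 2's on the diagonal. Reading the off-diagonal entries as Dynkin edges (a single edge where a_ij = a_ji = -1; a double or triple edge where a_ij * a_ji = 2 or 3), the diagram is a chain of 3 nodes with a double edge at one end; the terminal node there is the unique short simple root (B_3). One simple-root ordering that puts it in standard form is (alpha_3, alpha_1, alpha_2). So the algebra is type B_3, i.e. so(7).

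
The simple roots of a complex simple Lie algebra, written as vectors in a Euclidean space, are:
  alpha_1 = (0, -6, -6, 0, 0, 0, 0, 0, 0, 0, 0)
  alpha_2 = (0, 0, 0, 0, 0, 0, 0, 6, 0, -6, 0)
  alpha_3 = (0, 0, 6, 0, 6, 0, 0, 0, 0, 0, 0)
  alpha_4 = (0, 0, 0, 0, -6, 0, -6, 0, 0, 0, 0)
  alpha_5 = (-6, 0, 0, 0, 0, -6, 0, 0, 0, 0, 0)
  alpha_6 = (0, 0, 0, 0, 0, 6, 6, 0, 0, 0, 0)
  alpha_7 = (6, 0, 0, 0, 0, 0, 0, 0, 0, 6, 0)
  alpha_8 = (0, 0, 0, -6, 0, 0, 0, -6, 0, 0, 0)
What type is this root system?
Compute the Cartan integers a_ij = 2(alpha_i, alpha_j)/(alpha_j, alpha_j); the resulting 8x8 Cartan matrix is
[[2, 0, -1, 0, 0, 0, 0, 0], [0, 2, 0, 0, 0, 0, -1, -1], [-1, 0, 2, -1, 0, 0, 0, 0], [0, 0, -1, 2, 0, -1, 0, 0], [0, 0, 0, 0, 2, -1, -1, 0], [0, 0, 0, -1, -1, 2, 0, 0], [0, -1, 0, 0, -1, 0, 2, 0], [0, -1, 0, 0, 0, 0, 0, 2]].
All simple roots have the same length, so the diagram is simply laced. The associated Dynkin diagram is a chain of 8 nodes with single edges (A_8), so the type is A_8 (the algebra sl(9)).

A_8 (sl(9))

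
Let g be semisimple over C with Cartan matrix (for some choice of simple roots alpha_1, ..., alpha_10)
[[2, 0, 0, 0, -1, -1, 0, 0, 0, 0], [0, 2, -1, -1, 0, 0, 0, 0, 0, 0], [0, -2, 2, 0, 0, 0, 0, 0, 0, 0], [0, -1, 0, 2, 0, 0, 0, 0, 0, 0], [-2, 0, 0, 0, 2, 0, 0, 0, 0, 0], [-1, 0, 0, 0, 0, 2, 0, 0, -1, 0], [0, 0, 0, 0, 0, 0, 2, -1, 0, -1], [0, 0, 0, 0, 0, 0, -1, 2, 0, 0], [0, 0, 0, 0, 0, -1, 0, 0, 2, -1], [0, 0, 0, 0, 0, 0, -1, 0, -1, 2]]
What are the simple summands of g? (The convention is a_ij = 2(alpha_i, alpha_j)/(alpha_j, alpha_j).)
C_3 ⊕ C_7

The diagram associated to this matrix has two connected components: the simple roots {alpha_2, alpha_3, alpha_4} form a chain of 3 nodes with a double edge at one end; the terminal node there is the unique long simple root (C_3), and {alpha_1, alpha_5, alpha_6, alpha_7, alpha_8, alpha_9, alpha_10} form a chain of 7 nodes with a double edge at one end; the terminal node there is the unique long simple root (C_7). A semisimple Lie algebra decomposes uniquely as the direct sum of simple ideals, one per connected component of its Dynkin diagram, so g ≅ C_3 ⊕ C_7 (dimension 21 + 105 = 126).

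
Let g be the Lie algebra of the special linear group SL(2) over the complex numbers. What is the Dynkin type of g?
A_1 (sl(2))

This is sl(2), which has dimension 2^2 - 1 = 3 and rank 2 - 1 = 1 (a Cartan subalgebra is the diagonal traceless matrices). In the classification of classical Lie algebras, the special linear algebra sl(n+1) has type A_n; here n = 1, so the Dynkin diagram is a chain of 1 nodes with single edges (A_1). Hence the type is A_1.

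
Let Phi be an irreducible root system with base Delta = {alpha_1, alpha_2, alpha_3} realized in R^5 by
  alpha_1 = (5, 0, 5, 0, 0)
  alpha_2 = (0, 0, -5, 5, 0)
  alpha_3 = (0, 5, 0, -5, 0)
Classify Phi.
Compute the Cartan integers a_ij = 2(alpha_i, alpha_j)/(alpha_j, alpha_j); the resulting 3x3 Cartan matrix is
[[2, -1, 0], [-1, 2, -1], [0, -1, 2]].
All simple roots have the same length, so the diagram is simply laced. The associated Dynkin diagram is a chain of 3 nodes with single edges (A_3), so the type is A_3 (the algebra sl(4)).

A3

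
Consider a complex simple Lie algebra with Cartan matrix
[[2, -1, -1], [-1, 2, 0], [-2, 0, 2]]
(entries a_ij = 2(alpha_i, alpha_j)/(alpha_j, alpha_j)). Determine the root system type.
C_3

The matrix has rank 3 with 2's on the diagonal. Reading the off-diagonal entries as Dynkin edges (a single edge where a_ij = a_ji = -1; a double or triple edge where a_ij * a_ji = 2 or 3), the diagram is a chain of 3 nodes with a double edge at one end; the terminal node there is the unique long simple root (C_3). One simple-root ordering that puts it in standard form is (alpha_2, alpha_1, alpha_3). So the algebra is type C_3, i.e. sp(6).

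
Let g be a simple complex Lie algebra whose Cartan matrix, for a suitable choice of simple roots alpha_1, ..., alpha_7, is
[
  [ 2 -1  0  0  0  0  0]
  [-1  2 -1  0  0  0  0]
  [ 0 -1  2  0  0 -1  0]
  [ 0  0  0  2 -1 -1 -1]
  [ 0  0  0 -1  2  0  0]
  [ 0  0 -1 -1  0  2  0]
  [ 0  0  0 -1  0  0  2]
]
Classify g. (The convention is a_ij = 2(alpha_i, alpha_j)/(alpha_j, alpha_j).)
D7

The matrix has rank 7 with 2's on the diagonal. Reading the off-diagonal entries as Dynkin edges (a single edge where a_ij = a_ji = -1; a double or triple edge where a_ij * a_ji = 2 or 3), the diagram is a chain of 5 nodes with a fork of two nodes at one end (D_7). One simple-root ordering that puts it in standard form is (alpha_1, alpha_2, alpha_3, alpha_6, alpha_4, alpha_5, alpha_7). So the algebra is type D_7, i.e. so(14).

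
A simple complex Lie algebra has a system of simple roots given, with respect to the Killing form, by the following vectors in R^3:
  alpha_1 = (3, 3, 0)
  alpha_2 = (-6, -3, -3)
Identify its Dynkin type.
Compute the Cartan integers a_ij = 2(alpha_i, alpha_j)/(alpha_j, alpha_j); the resulting 2x2 Cartan matrix is
[[2, -1], [-3, 2]].
The roots have two lengths (squared-length ratio 3:1); the short ones are alpha_{1}. The associated Dynkin diagram is two nodes joined by a triple edge (G_2), so the type is G_2.

G_2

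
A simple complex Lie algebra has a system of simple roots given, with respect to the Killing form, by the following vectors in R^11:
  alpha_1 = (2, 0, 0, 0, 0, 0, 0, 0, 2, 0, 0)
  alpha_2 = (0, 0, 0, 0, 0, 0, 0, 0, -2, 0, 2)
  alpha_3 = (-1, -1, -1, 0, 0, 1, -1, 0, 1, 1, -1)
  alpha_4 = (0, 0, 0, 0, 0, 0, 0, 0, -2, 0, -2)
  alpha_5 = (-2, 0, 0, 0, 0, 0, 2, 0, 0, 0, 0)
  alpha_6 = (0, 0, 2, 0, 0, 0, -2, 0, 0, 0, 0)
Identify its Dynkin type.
Compute the Cartan integers a_ij = 2(alpha_i, alpha_j)/(alpha_j, alpha_j); the resulting 6x6 Cartan matrix is
[[2, -1, 0, -1, -1, 0], [-1, 2, -1, 0, 0, 0], [0, -1, 2, 0, 0, 0], [-1, 0, 0, 2, 0, 0], [-1, 0, 0, 0, 2, -1], [0, 0, 0, 0, -1, 2]].
All simple roots have the same length, so the diagram is simply laced. The associated Dynkin diagram is a chain of 5 nodes with one extra node attached to the third node from one end (E_6), so the type is E_6.

type E_6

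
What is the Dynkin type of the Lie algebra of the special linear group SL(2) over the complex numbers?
This is sl(2), which has dimension 2^2 - 1 = 3 and rank 2 - 1 = 1 (a Cartan subalgebra is the diagonal traceless matrices). In the classification of classical Lie algebras, the special linear algebra sl(n+1) has type A_n; here n = 1, so the Dynkin diagram is a chain of 1 nodes with single edges (A_1). Hence the type is A_1.

type A_1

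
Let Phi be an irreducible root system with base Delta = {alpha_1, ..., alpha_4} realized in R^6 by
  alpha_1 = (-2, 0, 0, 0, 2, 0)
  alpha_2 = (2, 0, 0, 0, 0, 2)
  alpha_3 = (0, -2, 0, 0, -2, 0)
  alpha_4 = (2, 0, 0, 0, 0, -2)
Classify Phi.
Compute the Cartan integers a_ij = 2(alpha_i, alpha_j)/(alpha_j, alpha_j); the resulting 4x4 Cartan matrix is
[[2, -1, -1, -1], [-1, 2, 0, 0], [-1, 0, 2, 0], [-1, 0, 0, 2]].
All simple roots have the same length, so the diagram is simply laced. The associated Dynkin diagram is a chain of 2 nodes with a fork of two nodes at one end (D_4), so the type is D_4 (the algebra so(8)).

D_4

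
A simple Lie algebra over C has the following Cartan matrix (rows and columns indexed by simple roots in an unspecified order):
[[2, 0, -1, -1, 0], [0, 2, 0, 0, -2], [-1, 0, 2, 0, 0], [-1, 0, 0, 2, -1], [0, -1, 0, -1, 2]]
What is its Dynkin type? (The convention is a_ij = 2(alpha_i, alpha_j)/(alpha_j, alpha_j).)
C5

The matrix has rank 5 with 2's on the diagonal. Reading the off-diagonal entries as Dynkin edges (a single edge where a_ij = a_ji = -1; a double or triple edge where a_ij * a_ji = 2 or 3), the diagram is a chain of 5 nodes with a double edge at one end; the terminal node there is the unique long simple root (C_5). One simple-root ordering that puts it in standard form is (alpha_3, alpha_1, alpha_4, alpha_5, alpha_2). So the algebra is type C_5, i.e. sp(10).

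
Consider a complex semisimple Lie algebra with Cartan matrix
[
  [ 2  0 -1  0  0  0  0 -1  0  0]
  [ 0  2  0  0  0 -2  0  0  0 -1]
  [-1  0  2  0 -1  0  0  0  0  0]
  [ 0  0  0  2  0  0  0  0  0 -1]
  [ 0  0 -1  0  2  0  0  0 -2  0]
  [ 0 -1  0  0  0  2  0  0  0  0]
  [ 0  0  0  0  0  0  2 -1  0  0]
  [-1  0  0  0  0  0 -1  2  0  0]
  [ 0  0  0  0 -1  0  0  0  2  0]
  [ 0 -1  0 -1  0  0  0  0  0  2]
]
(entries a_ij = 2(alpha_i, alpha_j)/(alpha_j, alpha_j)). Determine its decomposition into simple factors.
The diagram associated to this matrix has two connected components: the simple roots {alpha_2, alpha_4, alpha_6, alpha_10} form a chain of 4 nodes with a double edge at one end; the terminal node there is the unique short simple root (B_4), and {alpha_1, alpha_3, alpha_5, alpha_7, alpha_8, alpha_9} form a chain of 6 nodes with a double edge at one end; the terminal node there is the unique short simple root (B_6). A semisimple Lie algebra decomposes uniquely as the direct sum of simple ideals, one per connected component of its Dynkin diagram, so g ≅ B_4 ⊕ B_6 (dimension 36 + 78 = 114).

B4 + B6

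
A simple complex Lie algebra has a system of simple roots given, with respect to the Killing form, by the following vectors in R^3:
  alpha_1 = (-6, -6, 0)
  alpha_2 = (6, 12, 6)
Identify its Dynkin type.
type G_2

Compute the Cartan integers a_ij = 2(alpha_i, alpha_j)/(alpha_j, alpha_j); the resulting 2x2 Cartan matrix is
[[2, -1], [-3, 2]].
The roots have two lengths (squared-length ratio 3:1); the short ones are alpha_{1}. The associated Dynkin diagram is two nodes joined by a triple edge (G_2), so the type is G_2.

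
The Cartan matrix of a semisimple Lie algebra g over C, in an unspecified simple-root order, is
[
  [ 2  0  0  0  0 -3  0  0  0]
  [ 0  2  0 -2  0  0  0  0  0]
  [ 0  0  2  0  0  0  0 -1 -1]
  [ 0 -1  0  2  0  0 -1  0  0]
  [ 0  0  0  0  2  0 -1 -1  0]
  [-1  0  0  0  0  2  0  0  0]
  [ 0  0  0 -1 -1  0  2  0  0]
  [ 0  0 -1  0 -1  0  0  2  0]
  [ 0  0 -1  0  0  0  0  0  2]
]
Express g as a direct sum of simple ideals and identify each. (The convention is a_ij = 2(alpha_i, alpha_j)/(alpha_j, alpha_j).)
C_7 ⊕ G_2

The diagram associated to this matrix has two connected components: the simple roots {alpha_2, alpha_3, alpha_4, alpha_5, alpha_7, alpha_8, alpha_9} form a chain of 7 nodes with a double edge at one end; the terminal node there is the unique long simple root (C_7), and {alpha_1, alpha_6} form two nodes joined by a triple edge (G_2). A semisimple Lie algebra decomposes uniquely as the direct sum of simple ideals, one per connected component of its Dynkin diagram, so g ≅ C_7 ⊕ G_2 (dimension 105 + 14 = 119).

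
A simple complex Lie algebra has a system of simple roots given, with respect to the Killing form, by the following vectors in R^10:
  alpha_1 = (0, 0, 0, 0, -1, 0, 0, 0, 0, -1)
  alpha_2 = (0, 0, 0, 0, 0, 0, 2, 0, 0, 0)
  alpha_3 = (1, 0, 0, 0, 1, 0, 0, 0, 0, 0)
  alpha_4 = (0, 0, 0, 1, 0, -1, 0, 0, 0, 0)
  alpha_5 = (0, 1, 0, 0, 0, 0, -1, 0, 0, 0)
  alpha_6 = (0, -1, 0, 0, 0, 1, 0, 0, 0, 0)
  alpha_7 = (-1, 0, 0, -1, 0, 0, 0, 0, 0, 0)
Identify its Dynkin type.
Compute the Cartan integers a_ij = 2(alpha_i, alpha_j)/(alpha_j, alpha_j); the resulting 7x7 Cartan matrix is
[[2, 0, -1, 0, 0, 0, 0], [0, 2, 0, 0, -2, 0, 0], [-1, 0, 2, 0, 0, 0, -1], [0, 0, 0, 2, 0, -1, -1], [0, -1, 0, 0, 2, -1, 0], [0, 0, 0, -1, -1, 2, 0], [0, 0, -1, -1, 0, 0, 2]].
The roots have two lengths (squared-length ratio 2:1); the short ones are alpha_{1,3,4,5,6,7}. The associated Dynkin diagram is a chain of 7 nodes with a double edge at one end; the terminal node there is the unique long simple root (C_7), so the type is C_7 (the algebra sp(14)).

C7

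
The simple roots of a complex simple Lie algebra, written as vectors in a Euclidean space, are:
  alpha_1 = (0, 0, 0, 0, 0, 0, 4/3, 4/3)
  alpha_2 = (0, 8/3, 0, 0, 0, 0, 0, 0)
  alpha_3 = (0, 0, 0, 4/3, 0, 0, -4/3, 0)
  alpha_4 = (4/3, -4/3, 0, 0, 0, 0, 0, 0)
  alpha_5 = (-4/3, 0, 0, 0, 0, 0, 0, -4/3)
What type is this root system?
C_5

Compute the Cartan integers a_ij = 2(alpha_i, alpha_j)/(alpha_j, alpha_j); the resulting 5x5 Cartan matrix is
[[2, 0, -1, 0, -1], [0, 2, 0, -2, 0], [-1, 0, 2, 0, 0], [0, -1, 0, 2, -1], [-1, 0, 0, -1, 2]].
The roots have two lengths (squared-length ratio 2:1); the short ones are alpha_{1,3,4,5}. The associated Dynkin diagram is a chain of 5 nodes with a double edge at one end; the terminal node there is the unique long simple root (C_5), so the type is C_5 (the algebra sp(10)).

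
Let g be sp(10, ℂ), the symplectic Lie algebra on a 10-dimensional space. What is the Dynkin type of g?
C_5 (sp(10))

This is sp(10), which has dimension 10(10+1)/2 = 55 and rank 10/2 = 5. In the classification of classical Lie algebras, the symplectic algebra sp(2n) has type C_n; here n = 5, so the Dynkin diagram is a chain of 5 nodes with a double edge at one end; the terminal node there is the unique long simple root (C_5). Hence the type is C_5.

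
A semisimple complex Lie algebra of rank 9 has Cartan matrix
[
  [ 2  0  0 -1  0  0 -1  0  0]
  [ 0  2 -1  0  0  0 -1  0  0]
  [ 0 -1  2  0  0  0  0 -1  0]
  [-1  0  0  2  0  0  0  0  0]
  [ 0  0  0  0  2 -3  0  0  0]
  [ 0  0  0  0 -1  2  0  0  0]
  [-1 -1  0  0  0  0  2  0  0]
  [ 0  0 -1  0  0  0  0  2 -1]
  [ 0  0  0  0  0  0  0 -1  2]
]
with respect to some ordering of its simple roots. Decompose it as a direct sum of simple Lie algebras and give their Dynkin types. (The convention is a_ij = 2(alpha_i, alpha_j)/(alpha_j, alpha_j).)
The diagram associated to this matrix has two connected components: the simple roots {alpha_1, alpha_2, alpha_3, alpha_4, alpha_7, alpha_8, alpha_9} form a chain of 7 nodes with single edges (A_7), and {alpha_5, alpha_6} form two nodes joined by a triple edge (G_2). A semisimple Lie algebra decomposes uniquely as the direct sum of simple ideals, one per connected component of its Dynkin diagram, so g ≅ A_7 ⊕ G_2 (dimension 63 + 14 = 77).

type A_7 + type G_2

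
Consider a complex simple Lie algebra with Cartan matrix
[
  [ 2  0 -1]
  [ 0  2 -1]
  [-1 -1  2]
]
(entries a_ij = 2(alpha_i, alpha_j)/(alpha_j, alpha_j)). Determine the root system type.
A_3 (sl(4))

The matrix has rank 3 with 2's on the diagonal. Reading the off-diagonal entries as Dynkin edges (a single edge where a_ij = a_ji = -1; a double or triple edge where a_ij * a_ji = 2 or 3), the diagram is a chain of 3 nodes with single edges (A_3). One simple-root ordering that puts it in standard form is (alpha_1, alpha_3, alpha_2). So the algebra is type A_3, i.e. sl(4).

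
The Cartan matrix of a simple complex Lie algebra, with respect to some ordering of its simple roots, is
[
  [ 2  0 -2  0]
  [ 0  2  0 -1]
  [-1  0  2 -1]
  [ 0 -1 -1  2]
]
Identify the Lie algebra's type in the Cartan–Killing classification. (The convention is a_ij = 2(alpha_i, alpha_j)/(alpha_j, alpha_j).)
The matrix has rank 4 with 2's on the diagonal. Reading the off-diagonal entries as Dynkin edges (a single edge where a_ij = a_ji = -1; a double or triple edge where a_ij * a_ji = 2 or 3), the diagram is a chain of 4 nodes with a double edge at one end; the terminal node there is the unique long simple root (C_4). One simple-root ordering that puts it in standard form is (alpha_2, alpha_4, alpha_3, alpha_1). So the algebra is type C_4, i.e. sp(8).

C4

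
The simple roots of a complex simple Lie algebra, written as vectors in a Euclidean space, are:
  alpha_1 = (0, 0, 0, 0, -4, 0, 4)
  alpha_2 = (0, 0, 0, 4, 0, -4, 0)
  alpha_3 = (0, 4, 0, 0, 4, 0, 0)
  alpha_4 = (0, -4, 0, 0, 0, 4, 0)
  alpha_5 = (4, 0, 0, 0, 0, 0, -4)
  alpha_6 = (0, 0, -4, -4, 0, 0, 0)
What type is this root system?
Compute the Cartan integers a_ij = 2(alpha_i, alpha_j)/(alpha_j, alpha_j); the resulting 6x6 Cartan matrix is
[[2, 0, -1, 0, -1, 0], [0, 2, 0, -1, 0, -1], [-1, 0, 2, -1, 0, 0], [0, -1, -1, 2, 0, 0], [-1, 0, 0, 0, 2, 0], [0, -1, 0, 0, 0, 2]].
All simple roots have the same length, so the diagram is simply laced. The associated Dynkin diagram is a chain of 6 nodes with single edges (A_6), so the type is A_6 (the algebra sl(7)).

type A_6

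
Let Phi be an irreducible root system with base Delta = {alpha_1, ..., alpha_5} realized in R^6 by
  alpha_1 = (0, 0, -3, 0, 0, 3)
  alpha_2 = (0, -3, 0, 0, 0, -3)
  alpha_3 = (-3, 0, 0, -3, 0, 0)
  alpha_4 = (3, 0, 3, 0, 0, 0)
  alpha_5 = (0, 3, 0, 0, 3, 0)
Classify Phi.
Compute the Cartan integers a_ij = 2(alpha_i, alpha_j)/(alpha_j, alpha_j); the resulting 5x5 Cartan matrix is
[[2, -1, 0, -1, 0], [-1, 2, 0, 0, -1], [0, 0, 2, -1, 0], [-1, 0, -1, 2, 0], [0, -1, 0, 0, 2]].
All simple roots have the same length, so the diagram is simply laced. The associated Dynkin diagram is a chain of 5 nodes with single edges (A_5), so the type is A_5 (the algebra sl(6)).

A_5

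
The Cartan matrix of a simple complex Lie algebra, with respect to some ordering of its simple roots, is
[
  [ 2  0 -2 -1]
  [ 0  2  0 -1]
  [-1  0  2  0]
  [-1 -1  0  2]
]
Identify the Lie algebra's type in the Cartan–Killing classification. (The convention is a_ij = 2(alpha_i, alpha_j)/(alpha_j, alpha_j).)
The matrix has rank 4 with 2's on the diagonal. Reading the off-diagonal entries as Dynkin edges (a single edge where a_ij = a_ji = -1; a double or triple edge where a_ij * a_ji = 2 or 3), the diagram is a chain of 4 nodes with a double edge at one end; the terminal node there is the unique short simple root (B_4). One simple-root ordering that puts it in standard form is (alpha_2, alpha_4, alpha_1, alpha_3). So the algebra is type B_4, i.e. so(9).

B_4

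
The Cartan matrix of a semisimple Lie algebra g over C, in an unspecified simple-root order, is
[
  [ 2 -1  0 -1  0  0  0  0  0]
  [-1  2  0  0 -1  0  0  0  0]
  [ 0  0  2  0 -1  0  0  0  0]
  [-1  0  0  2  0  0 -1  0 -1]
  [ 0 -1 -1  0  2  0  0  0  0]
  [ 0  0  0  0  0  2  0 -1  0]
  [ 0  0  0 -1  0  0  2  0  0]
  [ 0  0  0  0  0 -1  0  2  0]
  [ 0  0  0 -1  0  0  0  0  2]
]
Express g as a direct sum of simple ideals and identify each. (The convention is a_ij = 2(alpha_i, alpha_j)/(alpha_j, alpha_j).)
The diagram associated to this matrix has two connected components: the simple roots {alpha_6, alpha_8} form a chain of 2 nodes with single edges (A_2), and {alpha_1, alpha_2, alpha_3, alpha_4, alpha_5, alpha_7, alpha_9} form a chain of 5 nodes with a fork of two nodes at one end (D_7). A semisimple Lie algebra decomposes uniquely as the direct sum of simple ideals, one per connected component of its Dynkin diagram, so g ≅ A_2 ⊕ D_7 (dimension 8 + 91 = 99).

A_2 ⊕ D_7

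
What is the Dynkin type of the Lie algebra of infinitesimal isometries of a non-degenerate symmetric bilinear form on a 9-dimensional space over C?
B4

This is so(9) with 9 odd, which has dimension 9(9-1)/2 = 36 and rank (9-1)/2 = 4. In the classification of classical Lie algebras, the orthogonal algebra so(2n+1) in an odd number of variables has type B_n; here n = 4, so the Dynkin diagram is a chain of 4 nodes with a double edge at one end; the terminal node there is the unique short simple root (B_4). Hence the type is B_4.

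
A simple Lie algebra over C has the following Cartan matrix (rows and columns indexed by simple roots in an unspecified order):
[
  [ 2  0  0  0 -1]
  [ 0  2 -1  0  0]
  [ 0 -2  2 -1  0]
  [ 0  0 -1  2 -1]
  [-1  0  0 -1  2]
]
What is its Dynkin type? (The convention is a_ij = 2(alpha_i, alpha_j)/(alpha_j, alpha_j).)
The matrix has rank 5 with 2's on the diagonal. Reading the off-diagonal entries as Dynkin edges (a single edge where a_ij = a_ji = -1; a double or triple edge where a_ij * a_ji = 2 or 3), the diagram is a chain of 5 nodes with a double edge at one end; the terminal node there is the unique short simple root (B_5). One simple-root ordering that puts it in standard form is (alpha_1, alpha_5, alpha_4, alpha_3, alpha_2). So the algebra is type B_5, i.e. so(11).

B5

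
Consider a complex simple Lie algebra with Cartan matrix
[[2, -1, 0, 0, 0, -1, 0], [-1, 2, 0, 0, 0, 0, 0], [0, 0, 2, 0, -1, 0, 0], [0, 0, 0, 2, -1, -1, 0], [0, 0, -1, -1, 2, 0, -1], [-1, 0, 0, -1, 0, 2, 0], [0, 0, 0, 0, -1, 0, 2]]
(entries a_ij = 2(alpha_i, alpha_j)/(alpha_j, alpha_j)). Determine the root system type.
The matrix has rank 7 with 2's on the diagonal. Reading the off-diagonal entries as Dynkin edges (a single edge where a_ij = a_ji = -1; a double or triple edge where a_ij * a_ji = 2 or 3), the diagram is a chain of 5 nodes with a fork of two nodes at one end (D_7). One simple-root ordering that puts it in standard form is (alpha_2, alpha_1, alpha_6, alpha_4, alpha_5, alpha_3, alpha_7). So the algebra is type D_7, i.e. so(14).

D7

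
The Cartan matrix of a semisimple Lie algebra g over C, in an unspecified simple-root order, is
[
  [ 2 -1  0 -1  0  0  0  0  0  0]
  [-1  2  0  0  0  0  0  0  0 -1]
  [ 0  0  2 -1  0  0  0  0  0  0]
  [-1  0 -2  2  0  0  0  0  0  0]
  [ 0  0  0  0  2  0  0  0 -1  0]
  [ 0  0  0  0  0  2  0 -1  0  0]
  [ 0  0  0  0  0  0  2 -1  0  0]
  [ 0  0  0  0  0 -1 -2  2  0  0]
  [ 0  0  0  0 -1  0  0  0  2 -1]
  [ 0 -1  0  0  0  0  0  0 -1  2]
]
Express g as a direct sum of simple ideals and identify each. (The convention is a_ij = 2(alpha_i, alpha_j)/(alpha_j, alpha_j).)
The diagram associated to this matrix has two connected components: the simple roots {alpha_6, alpha_7, alpha_8} form a chain of 3 nodes with a double edge at one end; the terminal node there is the unique short simple root (B_3), and {alpha_1, alpha_2, alpha_3, alpha_4, alpha_5, alpha_9, alpha_10} form a chain of 7 nodes with a double edge at one end; the terminal node there is the unique short simple root (B_7). A semisimple Lie algebra decomposes uniquely as the direct sum of simple ideals, one per connected component of its Dynkin diagram, so g ≅ B_3 ⊕ B_7 (dimension 21 + 105 = 126).

type B_3 + type B_7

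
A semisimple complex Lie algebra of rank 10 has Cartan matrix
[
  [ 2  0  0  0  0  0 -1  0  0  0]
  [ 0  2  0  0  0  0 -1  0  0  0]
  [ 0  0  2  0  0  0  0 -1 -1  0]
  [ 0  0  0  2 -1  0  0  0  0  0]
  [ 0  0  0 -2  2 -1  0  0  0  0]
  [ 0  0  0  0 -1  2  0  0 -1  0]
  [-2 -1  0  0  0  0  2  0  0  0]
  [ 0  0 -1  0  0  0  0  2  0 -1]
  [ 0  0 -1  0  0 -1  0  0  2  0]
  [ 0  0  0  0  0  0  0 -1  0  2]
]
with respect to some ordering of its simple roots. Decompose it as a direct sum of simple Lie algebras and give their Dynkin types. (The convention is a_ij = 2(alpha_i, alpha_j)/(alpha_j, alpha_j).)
The diagram associated to this matrix has two connected components: the simple roots {alpha_1, alpha_2, alpha_7} form a chain of 3 nodes with a double edge at one end; the terminal node there is the unique short simple root (B_3), and {alpha_3, alpha_4, alpha_5, alpha_6, alpha_8, alpha_9, alpha_10} form a chain of 7 nodes with a double edge at one end; the terminal node there is the unique short simple root (B_7). A semisimple Lie algebra decomposes uniquely as the direct sum of simple ideals, one per connected component of its Dynkin diagram, so g ≅ B_3 ⊕ B_7 (dimension 21 + 105 = 126).

B_3 (so(7)) ⊕ B_7 (so(15))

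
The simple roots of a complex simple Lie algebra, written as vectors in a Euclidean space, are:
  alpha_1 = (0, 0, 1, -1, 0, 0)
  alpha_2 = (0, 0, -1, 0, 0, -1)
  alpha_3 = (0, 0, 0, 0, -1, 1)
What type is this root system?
A_3 (sl(4))

Compute the Cartan integers a_ij = 2(alpha_i, alpha_j)/(alpha_j, alpha_j); the resulting 3x3 Cartan matrix is
[[2, -1, 0], [-1, 2, -1], [0, -1, 2]].
All simple roots have the same length, so the diagram is simply laced. The associated Dynkin diagram is a chain of 3 nodes with single edges (A_3), so the type is A_3 (the algebra sl(4)).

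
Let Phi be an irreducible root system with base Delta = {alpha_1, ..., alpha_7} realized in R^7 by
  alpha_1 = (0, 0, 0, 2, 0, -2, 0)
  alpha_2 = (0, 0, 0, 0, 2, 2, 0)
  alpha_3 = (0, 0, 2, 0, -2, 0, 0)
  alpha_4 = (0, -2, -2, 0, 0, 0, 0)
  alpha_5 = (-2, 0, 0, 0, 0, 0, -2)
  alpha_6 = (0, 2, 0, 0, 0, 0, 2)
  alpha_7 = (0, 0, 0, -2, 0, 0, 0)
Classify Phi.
B_7 (so(15))

Compute the Cartan integers a_ij = 2(alpha_i, alpha_j)/(alpha_j, alpha_j); the resulting 7x7 Cartan matrix is
[[2, -1, 0, 0, 0, 0, -2], [-1, 2, -1, 0, 0, 0, 0], [0, -1, 2, -1, 0, 0, 0], [0, 0, -1, 2, 0, -1, 0], [0, 0, 0, 0, 2, -1, 0], [0, 0, 0, -1, -1, 2, 0], [-1, 0, 0, 0, 0, 0, 2]].
The roots have two lengths (squared-length ratio 2:1); the short ones are alpha_{7}. The associated Dynkin diagram is a chain of 7 nodes with a double edge at one end; the terminal node there is the unique short simple root (B_7), so the type is B_7 (the algebra so(15)).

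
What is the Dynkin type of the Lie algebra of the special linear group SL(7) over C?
This is sl(7), which has dimension 7^2 - 1 = 48 and rank 7 - 1 = 6 (a Cartan subalgebra is the diagonal traceless matrices). In the classification of classical Lie algebras, the special linear algebra sl(n+1) has type A_n; here n = 6, so the Dynkin diagram is a chain of 6 nodes with single edges (A_6). Hence the type is A_6.

A_6 (sl(7))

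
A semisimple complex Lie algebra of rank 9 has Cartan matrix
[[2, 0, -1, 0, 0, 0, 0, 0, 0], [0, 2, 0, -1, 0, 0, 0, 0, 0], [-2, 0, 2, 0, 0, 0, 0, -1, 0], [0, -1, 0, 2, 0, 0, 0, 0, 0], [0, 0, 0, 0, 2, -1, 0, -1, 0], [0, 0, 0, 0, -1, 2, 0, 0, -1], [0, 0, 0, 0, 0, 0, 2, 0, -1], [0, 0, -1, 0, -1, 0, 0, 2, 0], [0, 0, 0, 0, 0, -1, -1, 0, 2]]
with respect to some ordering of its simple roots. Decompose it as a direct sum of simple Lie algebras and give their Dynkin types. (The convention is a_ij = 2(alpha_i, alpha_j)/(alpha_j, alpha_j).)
type A_2 ⊕ type B_7

The diagram associated to this matrix has two connected components: the simple roots {alpha_2, alpha_4} form a chain of 2 nodes with single edges (A_2), and {alpha_1, alpha_3, alpha_5, alpha_6, alpha_7, alpha_8, alpha_9} form a chain of 7 nodes with a double edge at one end; the terminal node there is the unique short simple root (B_7). A semisimple Lie algebra decomposes uniquely as the direct sum of simple ideals, one per connected component of its Dynkin diagram, so g ≅ A_2 ⊕ B_7 (dimension 8 + 105 = 113).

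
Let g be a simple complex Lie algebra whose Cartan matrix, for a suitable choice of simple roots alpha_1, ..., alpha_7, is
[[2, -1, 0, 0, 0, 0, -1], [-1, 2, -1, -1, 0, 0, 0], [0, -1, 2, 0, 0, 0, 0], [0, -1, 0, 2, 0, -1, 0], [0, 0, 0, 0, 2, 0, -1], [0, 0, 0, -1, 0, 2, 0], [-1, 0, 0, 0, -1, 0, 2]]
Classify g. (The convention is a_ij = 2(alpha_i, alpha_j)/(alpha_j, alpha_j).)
The matrix has rank 7 with 2's on the diagonal. Reading the off-diagonal entries as Dynkin edges (a single edge where a_ij = a_ji = -1; a double or triple edge where a_ij * a_ji = 2 or 3), the diagram is a chain of 6 nodes with one extra node attached to the third node from one end (E_7). One simple-root ordering that puts it in standard form is (alpha_6, alpha_3, alpha_4, alpha_2, alpha_1, alpha_7, alpha_5). So the algebra is type E_7.

E_7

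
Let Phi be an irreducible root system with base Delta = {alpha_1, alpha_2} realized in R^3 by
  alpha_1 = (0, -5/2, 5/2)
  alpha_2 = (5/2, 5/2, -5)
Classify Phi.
Compute the Cartan integers a_ij = 2(alpha_i, alpha_j)/(alpha_j, alpha_j); the resulting 2x2 Cartan matrix is
[[2, -1], [-3, 2]].
The roots have two lengths (squared-length ratio 3:1); the short ones are alpha_{1}. The associated Dynkin diagram is two nodes joined by a triple edge (G_2), so the type is G_2.

G_2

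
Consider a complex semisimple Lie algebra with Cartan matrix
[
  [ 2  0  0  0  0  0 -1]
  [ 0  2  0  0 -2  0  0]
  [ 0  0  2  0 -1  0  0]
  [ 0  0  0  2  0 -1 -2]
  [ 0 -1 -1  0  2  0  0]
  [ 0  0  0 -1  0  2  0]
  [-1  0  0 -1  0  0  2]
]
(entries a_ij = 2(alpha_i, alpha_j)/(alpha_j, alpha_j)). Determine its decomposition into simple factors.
The diagram associated to this matrix has two connected components: the simple roots {alpha_2, alpha_3, alpha_5} form a chain of 3 nodes with a double edge at one end; the terminal node there is the unique long simple root (C_3), and {alpha_1, alpha_4, alpha_6, alpha_7} form a chain of 4 nodes with a double edge between the middle two (F_4). A semisimple Lie algebra decomposes uniquely as the direct sum of simple ideals, one per connected component of its Dynkin diagram, so g ≅ C_3 ⊕ F_4 (dimension 21 + 52 = 73).

C_3 (sp(6)) + F_4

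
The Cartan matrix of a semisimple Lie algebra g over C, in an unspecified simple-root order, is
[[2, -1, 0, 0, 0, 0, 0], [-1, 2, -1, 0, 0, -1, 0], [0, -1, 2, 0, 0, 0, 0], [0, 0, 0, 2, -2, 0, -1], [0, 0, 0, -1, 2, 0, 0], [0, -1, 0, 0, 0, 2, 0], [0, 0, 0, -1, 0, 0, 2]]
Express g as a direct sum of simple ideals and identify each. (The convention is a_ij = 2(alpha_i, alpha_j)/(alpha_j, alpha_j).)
B_3 (so(7)) ⊕ D_4 (so(8))

The diagram associated to this matrix has two connected components: the simple roots {alpha_4, alpha_5, alpha_7} form a chain of 3 nodes with a double edge at one end; the terminal node there is the unique short simple root (B_3), and {alpha_1, alpha_2, alpha_3, alpha_6} form a chain of 2 nodes with a fork of two nodes at one end (D_4). A semisimple Lie algebra decomposes uniquely as the direct sum of simple ideals, one per connected component of its Dynkin diagram, so g ≅ B_3 ⊕ D_4 (dimension 21 + 28 = 49).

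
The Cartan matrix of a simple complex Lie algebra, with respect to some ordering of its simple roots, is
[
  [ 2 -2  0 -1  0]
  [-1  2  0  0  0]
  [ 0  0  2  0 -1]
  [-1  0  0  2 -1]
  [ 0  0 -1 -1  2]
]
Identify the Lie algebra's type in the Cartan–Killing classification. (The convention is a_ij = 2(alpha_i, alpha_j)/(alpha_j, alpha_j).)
B5

The matrix has rank 5 with 2's on the diagonal. Reading the off-diagonal entries as Dynkin edges (a single edge where a_ij = a_ji = -1; a double or triple edge where a_ij * a_ji = 2 or 3), the diagram is a chain of 5 nodes with a double edge at one end; the terminal node there is the unique short simple root (B_5). One simple-root ordering that puts it in standard form is (alpha_3, alpha_5, alpha_4, alpha_1, alpha_2). So the algebra is type B_5, i.e. so(11).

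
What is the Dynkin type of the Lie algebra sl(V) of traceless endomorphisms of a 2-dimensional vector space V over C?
This is sl(2), which has dimension 2^2 - 1 = 3 and rank 2 - 1 = 1 (a Cartan subalgebra is the diagonal traceless matrices). In the classification of classical Lie algebras, the special linear algebra sl(n+1) has type A_n; here n = 1, so the Dynkin diagram is a chain of 1 nodes with single edges (A_1). Hence the type is A_1.

A1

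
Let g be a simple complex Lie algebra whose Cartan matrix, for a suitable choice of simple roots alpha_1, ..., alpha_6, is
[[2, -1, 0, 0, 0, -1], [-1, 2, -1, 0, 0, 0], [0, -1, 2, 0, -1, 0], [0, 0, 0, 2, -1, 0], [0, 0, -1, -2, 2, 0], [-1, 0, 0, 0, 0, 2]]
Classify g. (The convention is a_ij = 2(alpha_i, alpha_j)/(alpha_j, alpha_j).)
B_6 (so(13))

The matrix has rank 6 with 2's on the diagonal. Reading the off-diagonal entries as Dynkin edges (a single edge where a_ij = a_ji = -1; a double or triple edge where a_ij * a_ji = 2 or 3), the diagram is a chain of 6 nodes with a double edge at one end; the terminal node there is the unique short simple root (B_6). One simple-root ordering that puts it in standard form is (alpha_6, alpha_1, alpha_2, alpha_3, alpha_5, alpha_4). So the algebra is type B_6, i.e. so(13).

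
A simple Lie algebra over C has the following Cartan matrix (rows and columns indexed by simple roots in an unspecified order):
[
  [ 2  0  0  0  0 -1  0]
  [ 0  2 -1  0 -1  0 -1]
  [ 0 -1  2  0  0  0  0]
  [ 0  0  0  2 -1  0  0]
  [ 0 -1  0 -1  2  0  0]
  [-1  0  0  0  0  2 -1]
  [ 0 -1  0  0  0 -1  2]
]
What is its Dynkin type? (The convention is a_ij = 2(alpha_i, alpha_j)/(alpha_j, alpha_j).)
The matrix has rank 7 with 2's on the diagonal. Reading the off-diagonal entries as Dynkin edges (a single edge where a_ij = a_ji = -1; a double or triple edge where a_ij * a_ji = 2 or 3), the diagram is a chain of 6 nodes with one extra node attached to the third node from one end (E_7). One simple-root ordering that puts it in standard form is (alpha_4, alpha_3, alpha_5, alpha_2, alpha_7, alpha_6, alpha_1). So the algebra is type E_7.

type E_7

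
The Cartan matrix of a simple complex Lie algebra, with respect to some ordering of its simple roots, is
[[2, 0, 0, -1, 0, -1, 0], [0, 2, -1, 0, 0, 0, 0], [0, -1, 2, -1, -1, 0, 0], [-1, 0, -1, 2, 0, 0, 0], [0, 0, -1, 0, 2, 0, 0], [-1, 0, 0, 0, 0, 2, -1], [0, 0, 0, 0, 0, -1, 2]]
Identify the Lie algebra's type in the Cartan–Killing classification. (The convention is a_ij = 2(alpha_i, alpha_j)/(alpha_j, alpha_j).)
The matrix has rank 7 with 2's on the diagonal. Reading the off-diagonal entries as Dynkin edges (a single edge where a_ij = a_ji = -1; a double or triple edge where a_ij * a_ji = 2 or 3), the diagram is a chain of 5 nodes with a fork of two nodes at one end (D_7). One simple-root ordering that puts it in standard form is (alpha_7, alpha_6, alpha_1, alpha_4, alpha_3, alpha_2, alpha_5). So the algebra is type D_7, i.e. so(14).

D_7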